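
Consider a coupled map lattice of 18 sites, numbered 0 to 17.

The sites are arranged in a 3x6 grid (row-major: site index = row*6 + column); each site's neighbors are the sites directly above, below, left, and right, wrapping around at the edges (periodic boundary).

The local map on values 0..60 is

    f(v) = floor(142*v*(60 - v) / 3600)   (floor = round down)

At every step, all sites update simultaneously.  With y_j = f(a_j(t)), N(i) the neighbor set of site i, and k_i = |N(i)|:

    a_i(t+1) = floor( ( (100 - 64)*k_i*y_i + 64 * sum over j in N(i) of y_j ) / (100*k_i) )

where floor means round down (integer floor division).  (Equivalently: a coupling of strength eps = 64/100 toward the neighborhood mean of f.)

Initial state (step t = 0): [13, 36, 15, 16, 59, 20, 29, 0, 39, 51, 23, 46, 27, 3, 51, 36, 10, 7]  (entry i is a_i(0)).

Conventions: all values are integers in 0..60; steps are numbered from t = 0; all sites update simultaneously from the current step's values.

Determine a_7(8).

Answer: a_7(8) = 34

Derivation:
t=0: [13, 36, 15, 16, 59, 20, 29, 0, 39, 51, 23, 46, 27, 3, 51, 36, 10, 7]
t=1: [30, 21, 27, 22, 18, 21, 26, 17, 21, 26, 22, 27, 25, 16, 22, 25, 20, 22]
t=2: [33, 31, 33, 32, 30, 32, 33, 30, 32, 33, 32, 33, 32, 29, 32, 32, 31, 32]
t=3: [35, 35, 35, 35, 35, 35, 35, 35, 35, 35, 35, 35, 35, 35, 35, 35, 35, 35]
t=4: [34, 34, 34, 34, 34, 34, 34, 34, 34, 34, 34, 34, 34, 34, 34, 34, 34, 34]
t=5: [34, 34, 34, 34, 34, 34, 34, 34, 34, 34, 34, 34, 34, 34, 34, 34, 34, 34]
t=6: [34, 34, 34, 34, 34, 34, 34, 34, 34, 34, 34, 34, 34, 34, 34, 34, 34, 34]
t=7: [34, 34, 34, 34, 34, 34, 34, 34, 34, 34, 34, 34, 34, 34, 34, 34, 34, 34]
t=8: [34, 34, 34, 34, 34, 34, 34, 34, 34, 34, 34, 34, 34, 34, 34, 34, 34, 34]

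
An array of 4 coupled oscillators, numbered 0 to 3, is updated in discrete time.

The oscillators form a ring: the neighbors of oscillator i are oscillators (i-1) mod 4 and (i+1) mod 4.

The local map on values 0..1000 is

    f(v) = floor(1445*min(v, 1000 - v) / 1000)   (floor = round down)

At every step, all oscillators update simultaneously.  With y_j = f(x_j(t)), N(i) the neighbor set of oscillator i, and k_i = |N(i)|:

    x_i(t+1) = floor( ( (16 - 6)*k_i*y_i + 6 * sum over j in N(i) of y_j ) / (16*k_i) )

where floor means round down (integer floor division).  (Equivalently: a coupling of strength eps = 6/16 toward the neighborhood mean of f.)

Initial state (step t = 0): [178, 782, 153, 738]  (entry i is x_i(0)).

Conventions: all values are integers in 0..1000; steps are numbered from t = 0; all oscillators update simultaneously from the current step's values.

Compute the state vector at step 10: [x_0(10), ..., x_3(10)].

Answer: [456, 444, 447, 458]

Derivation:
t=0: [178, 782, 153, 738]
t=1: [290, 286, 268, 325]
t=2: [427, 409, 407, 444]
t=3: [616, 595, 598, 626]
t=4: [557, 578, 573, 550]
t=5: [636, 616, 621, 641]
t=6: [529, 547, 542, 524]
t=7: [676, 660, 664, 680]
t=8: [471, 485, 481, 467]
t=9: [682, 695, 692, 679]
t=10: [456, 444, 447, 458]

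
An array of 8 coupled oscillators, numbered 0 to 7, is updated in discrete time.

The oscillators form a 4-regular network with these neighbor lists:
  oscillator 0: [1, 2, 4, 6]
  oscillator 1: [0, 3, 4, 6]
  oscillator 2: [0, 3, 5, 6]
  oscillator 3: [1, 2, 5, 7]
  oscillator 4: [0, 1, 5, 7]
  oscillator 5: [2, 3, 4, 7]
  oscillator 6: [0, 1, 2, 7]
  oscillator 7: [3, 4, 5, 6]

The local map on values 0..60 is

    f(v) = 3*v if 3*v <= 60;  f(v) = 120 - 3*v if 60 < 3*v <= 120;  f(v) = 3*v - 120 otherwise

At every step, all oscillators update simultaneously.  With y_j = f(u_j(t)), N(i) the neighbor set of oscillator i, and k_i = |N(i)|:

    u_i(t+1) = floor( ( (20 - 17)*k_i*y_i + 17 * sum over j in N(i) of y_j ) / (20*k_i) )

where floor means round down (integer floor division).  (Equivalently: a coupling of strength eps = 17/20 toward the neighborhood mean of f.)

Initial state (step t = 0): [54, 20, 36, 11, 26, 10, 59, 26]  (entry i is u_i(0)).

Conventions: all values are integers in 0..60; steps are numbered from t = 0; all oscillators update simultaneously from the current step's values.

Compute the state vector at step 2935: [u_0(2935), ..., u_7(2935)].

Answer: [55, 54, 54, 54, 54, 55, 54, 54]
Key observation: The state at step 33, [7, 6, 6, 6, 6, 7, 6, 6], reappears at step 37: the system is in a cycle of period 4 from step 33 on.  Therefore the state at step 2935 equals the state at step 33 + ((2935 - 33) mod 4) = 35, which is [55, 54, 54, 54, 54, 55, 54, 54].

Derivation:
t=0: [54, 20, 36, 11, 26, 10, 59, 26]
t=1: [42, 45, 36, 35, 43, 31, 41, 40]
t=2: [9, 9, 12, 13, 11, 11, 7, 11]
t=3: [28, 29, 30, 33, 30, 34, 29, 31]
t=4: [32, 30, 27, 26, 28, 25, 31, 25]
t=5: [31, 31, 35, 40, 36, 41, 33, 38]
t=6: [19, 16, 13, 10, 15, 7, 19, 8]
t=7: [48, 47, 40, 32, 38, 32, 44, 36]
t=8: [11, 17, 17, 15, 18, 12, 13, 15]
t=9: [46, 43, 40, 45, 43, 46, 44, 43]
t=10: [9, 12, 13, 9, 12, 9, 9, 12]
t=11: [33, 30, 28, 33, 32, 33, 33, 30]
t=12: [26, 22, 23, 28, 25, 26, 28, 22]
t=13: [45, 41, 40, 48, 47, 45, 48, 41]
t=14: [12, 18, 16, 8, 10, 12, 8, 18]
t=15: [38, 32, 32, 44, 42, 38, 44, 32]
t=16: [14, 11, 11, 18, 13, 14, 18, 11]
t=17: [40, 45, 45, 38, 37, 40, 38, 45]
t=18: [9, 6, 4, 10, 7, 9, 10, 6]
t=19: [21, 25, 26, 20, 22, 21, 20, 25]
t=20: [51, 55, 56, 49, 51, 51, 49, 55]
t=21: [37, 32, 32, 40, 38, 37, 40, 32]
t=22: [12, 6, 7, 17, 14, 12, 17, 6]
t=23: [33, 40, 40, 27, 29, 33, 27, 40]
t=24: [18, 28, 25, 10, 13, 18, 10, 28]
t=25: [39, 37, 42, 40, 44, 39, 40, 37]
t=26: [6, 4, 2, 5, 6, 6, 5, 4]
t=27: [13, 15, 14, 12, 15, 13, 12, 15]
t=28: [41, 39, 38, 41, 42, 41, 41, 39]
t=29: [4, 3, 3, 3, 3, 4, 3, 3]
t=30: [9, 9, 10, 9, 10, 9, 9, 9]
t=31: [28, 27, 27, 27, 27, 28, 27, 27]
t=32: [38, 38, 37, 38, 37, 38, 38, 38]
t=33: [7, 6, 6, 6, 6, 7, 6, 6]
t=34: [18, 18, 19, 18, 19, 18, 18, 18]
t=35: [55, 54, 54, 54, 54, 55, 54, 54]
t=36: [42, 42, 43, 42, 43, 42, 42, 42]
t=37: [7, 6, 6, 6, 6, 7, 6, 6]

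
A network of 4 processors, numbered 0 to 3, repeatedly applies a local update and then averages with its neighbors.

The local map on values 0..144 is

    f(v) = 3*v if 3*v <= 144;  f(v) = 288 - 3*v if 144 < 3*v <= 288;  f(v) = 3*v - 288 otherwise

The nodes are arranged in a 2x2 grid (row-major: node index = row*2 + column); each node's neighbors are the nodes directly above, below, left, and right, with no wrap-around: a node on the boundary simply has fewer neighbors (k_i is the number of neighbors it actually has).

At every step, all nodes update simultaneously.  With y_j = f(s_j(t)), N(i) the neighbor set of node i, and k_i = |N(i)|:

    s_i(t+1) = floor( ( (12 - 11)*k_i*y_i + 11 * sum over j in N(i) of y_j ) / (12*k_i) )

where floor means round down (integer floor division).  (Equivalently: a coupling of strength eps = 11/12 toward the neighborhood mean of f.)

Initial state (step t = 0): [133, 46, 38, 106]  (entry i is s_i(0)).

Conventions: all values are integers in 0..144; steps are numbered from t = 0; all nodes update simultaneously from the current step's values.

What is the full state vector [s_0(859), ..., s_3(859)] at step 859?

Answer: [9, 9, 9, 9]
Key observation: The state at step 29, [81, 81, 81, 81], reappears at step 37: the system is in a cycle of period 8 from step 29 on.  Therefore the state at step 859 equals the state at step 29 + ((859 - 29) mod 8) = 35, which is [9, 9, 9, 9].

Derivation:
t=0: [133, 46, 38, 106]
t=1: [124, 76, 74, 118]
t=2: [64, 73, 74, 63]
t=3: [69, 95, 94, 70]
t=4: [10, 73, 73, 10]
t=5: [65, 33, 33, 65]
t=6: [98, 93, 93, 98]
t=7: [8, 6, 6, 8]
t=8: [18, 23, 23, 18]
t=9: [67, 55, 55, 67]
t=10: [120, 90, 90, 120]
t=11: [22, 67, 67, 22]
t=12: [85, 67, 67, 85]
t=13: [82, 37, 37, 82]
t=14: [105, 47, 47, 105]
t=15: [131, 36, 36, 131]
t=16: [107, 105, 105, 107]
t=17: [27, 32, 32, 27]
t=18: [94, 82, 82, 94]
t=19: [39, 9, 9, 39]
t=20: [34, 109, 109, 34]
t=21: [44, 96, 96, 44]
t=22: [11, 121, 121, 11]
t=23: [71, 36, 36, 71]
t=24: [105, 77, 77, 105]
t=25: [54, 29, 29, 54]
t=26: [90, 122, 122, 90]
t=27: [73, 23, 23, 73]
t=28: [69, 69, 69, 69]
t=29: [81, 81, 81, 81]
t=30: [45, 45, 45, 45]
t=31: [135, 135, 135, 135]
t=32: [117, 117, 117, 117]
t=33: [63, 63, 63, 63]
t=34: [99, 99, 99, 99]
t=35: [9, 9, 9, 9]
t=36: [27, 27, 27, 27]
t=37: [81, 81, 81, 81]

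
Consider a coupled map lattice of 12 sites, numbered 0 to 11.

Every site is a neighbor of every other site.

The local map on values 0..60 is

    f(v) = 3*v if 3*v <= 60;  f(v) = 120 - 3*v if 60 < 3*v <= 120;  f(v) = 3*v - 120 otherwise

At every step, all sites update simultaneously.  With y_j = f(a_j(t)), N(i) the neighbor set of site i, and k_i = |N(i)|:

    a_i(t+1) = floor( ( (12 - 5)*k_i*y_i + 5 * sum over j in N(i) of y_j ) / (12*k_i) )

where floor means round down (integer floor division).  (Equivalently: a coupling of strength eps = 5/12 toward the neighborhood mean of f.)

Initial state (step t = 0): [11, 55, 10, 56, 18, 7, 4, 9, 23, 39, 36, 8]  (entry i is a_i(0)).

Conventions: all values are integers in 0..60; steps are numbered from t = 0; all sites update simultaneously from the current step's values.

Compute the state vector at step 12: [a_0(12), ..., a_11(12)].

Simulating step by step:
t=0: [11, 55, 10, 56, 18, 7, 4, 9, 23, 39, 36, 8]
t=1: [31, 38, 30, 39, 43, 25, 20, 28, 41, 15, 20, 26]
t=2: [28, 17, 30, 15, 18, 38, 46, 33, 15, 38, 46, 36]
t=3: [32, 40, 29, 37, 42, 16, 22, 24, 37, 16, 22, 19]
t=4: [27, 14, 32, 19, 18, 40, 44, 40, 19, 40, 44, 45]
t=5: [33, 34, 24, 42, 41, 11, 18, 11, 42, 11, 18, 20]
t=6: [25, 23, 40, 17, 15, 31, 43, 31, 17, 31, 43, 46]
t=7: [38, 41, 13, 41, 38, 28, 18, 28, 41, 28, 18, 23]
t=8: [15, 14, 33, 14, 15, 32, 41, 32, 14, 32, 41, 40]
t=9: [36, 34, 23, 34, 36, 25, 13, 25, 34, 25, 13, 11]
t=10: [20, 24, 42, 24, 20, 38, 35, 38, 24, 38, 35, 32]
t=11: [45, 39, 16, 39, 45, 16, 21, 16, 39, 16, 21, 26]
t=12: [22, 16, 40, 16, 22, 40, 45, 40, 16, 40, 45, 37]

Answer: [22, 16, 40, 16, 22, 40, 45, 40, 16, 40, 45, 37]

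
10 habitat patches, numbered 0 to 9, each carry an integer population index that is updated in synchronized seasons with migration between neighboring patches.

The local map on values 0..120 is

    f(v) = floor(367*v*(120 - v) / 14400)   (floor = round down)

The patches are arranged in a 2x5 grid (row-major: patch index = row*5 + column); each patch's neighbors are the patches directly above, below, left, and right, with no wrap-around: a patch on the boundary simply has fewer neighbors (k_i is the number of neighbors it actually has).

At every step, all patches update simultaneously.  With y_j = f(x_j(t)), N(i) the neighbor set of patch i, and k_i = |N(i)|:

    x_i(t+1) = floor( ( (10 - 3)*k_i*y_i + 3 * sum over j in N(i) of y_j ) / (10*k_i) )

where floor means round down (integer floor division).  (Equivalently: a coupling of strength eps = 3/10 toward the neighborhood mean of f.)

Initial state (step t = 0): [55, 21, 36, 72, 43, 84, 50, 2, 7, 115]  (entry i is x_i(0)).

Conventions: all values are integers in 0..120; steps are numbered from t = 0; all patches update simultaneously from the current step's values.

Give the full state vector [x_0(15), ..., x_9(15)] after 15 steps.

Simulating step by step:
t=0: [55, 21, 36, 72, 43, 84, 50, 2, 7, 115]
t=1: [83, 62, 68, 79, 74, 80, 75, 22, 24, 25]
t=2: [80, 89, 85, 80, 81, 81, 82, 61, 60, 63]
t=3: [79, 72, 76, 81, 81, 80, 79, 88, 90, 89]
t=4: [82, 86, 83, 79, 78, 81, 81, 73, 69, 71]
t=5: [78, 75, 78, 82, 83, 79, 80, 85, 88, 87]
t=6: [83, 84, 82, 78, 77, 82, 81, 76, 72, 73]
t=7: [78, 77, 79, 83, 84, 79, 80, 84, 87, 86]
t=8: [83, 83, 81, 77, 76, 82, 81, 77, 74, 74]
t=9: [78, 78, 80, 83, 85, 79, 80, 83, 85, 85]
t=10: [82, 82, 80, 77, 75, 82, 81, 78, 75, 75]
t=11: [79, 79, 81, 84, 85, 79, 80, 82, 85, 86]
t=12: [82, 81, 79, 76, 75, 81, 81, 78, 75, 74]
t=13: [79, 80, 82, 84, 85, 79, 80, 82, 85, 86]
t=14: [81, 80, 79, 76, 75, 81, 80, 78, 75, 74]
t=15: [80, 81, 82, 84, 85, 80, 81, 83, 85, 86]

Answer: [80, 81, 82, 84, 85, 80, 81, 83, 85, 86]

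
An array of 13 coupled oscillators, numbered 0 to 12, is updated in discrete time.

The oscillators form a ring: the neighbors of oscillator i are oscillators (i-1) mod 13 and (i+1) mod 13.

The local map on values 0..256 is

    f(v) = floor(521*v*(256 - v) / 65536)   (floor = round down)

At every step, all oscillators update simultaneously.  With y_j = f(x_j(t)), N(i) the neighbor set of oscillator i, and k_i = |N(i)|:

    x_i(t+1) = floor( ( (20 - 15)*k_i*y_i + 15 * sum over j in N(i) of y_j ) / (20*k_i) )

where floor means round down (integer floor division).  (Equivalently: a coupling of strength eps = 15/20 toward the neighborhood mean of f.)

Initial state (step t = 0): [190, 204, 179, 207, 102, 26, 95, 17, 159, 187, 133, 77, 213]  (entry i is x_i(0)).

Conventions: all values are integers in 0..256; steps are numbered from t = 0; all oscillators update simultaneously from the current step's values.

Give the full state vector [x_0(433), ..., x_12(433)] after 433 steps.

Answer: [130, 130, 130, 130, 130, 130, 130, 130, 130, 130, 130, 130, 130]
Key observation: The state at step 4, [130, 130, 130, 130, 130, 130, 130, 130, 130, 130, 130, 130, 130], reappears at step 5: the system is in a cycle of period 1 from step 4 on.  Therefore the state at step 433 equals the state at step 4 + ((433 - 4) mod 1) = 4, which is [130, 130, 130, 130, 130, 130, 130, 130, 130, 130, 130, 130, 130].

Derivation:
t=0: [190, 204, 179, 207, 102, 26, 95, 17, 159, 187, 133, 77, 213]
t=1: [83, 99, 88, 107, 78, 103, 59, 99, 80, 120, 111, 103, 96]
t=2: [120, 117, 122, 116, 121, 107, 116, 106, 122, 121, 127, 124, 120]
t=3: [129, 129, 129, 129, 127, 128, 126, 128, 127, 129, 129, 129, 129]
t=4: [130, 130, 130, 130, 130, 130, 130, 130, 130, 130, 130, 130, 130]
t=5: [130, 130, 130, 130, 130, 130, 130, 130, 130, 130, 130, 130, 130]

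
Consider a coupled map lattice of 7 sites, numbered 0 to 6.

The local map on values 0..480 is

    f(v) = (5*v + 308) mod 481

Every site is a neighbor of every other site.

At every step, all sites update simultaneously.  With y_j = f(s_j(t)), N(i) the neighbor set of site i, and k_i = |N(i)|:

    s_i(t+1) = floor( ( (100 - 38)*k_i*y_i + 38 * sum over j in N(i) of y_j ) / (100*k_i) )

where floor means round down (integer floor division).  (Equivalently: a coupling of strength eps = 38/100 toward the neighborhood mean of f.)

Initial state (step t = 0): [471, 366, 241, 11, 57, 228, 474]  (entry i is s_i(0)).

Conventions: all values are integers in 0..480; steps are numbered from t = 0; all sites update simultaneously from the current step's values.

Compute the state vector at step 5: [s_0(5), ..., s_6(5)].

Answer: [94, 245, 297, 192, 111, 211, 155]

Derivation:
t=0: [471, 366, 241, 11, 57, 228, 474]
t=1: [225, 201, 120, 284, 144, 84, 233]
t=2: [381, 314, 356, 277, 155, 256, 135]
t=3: [251, 332, 181, 229, 157, 170, 101]
t=4: [135, 93, 208, 74, 141, 177, 253]
t=5: [94, 245, 297, 192, 111, 211, 155]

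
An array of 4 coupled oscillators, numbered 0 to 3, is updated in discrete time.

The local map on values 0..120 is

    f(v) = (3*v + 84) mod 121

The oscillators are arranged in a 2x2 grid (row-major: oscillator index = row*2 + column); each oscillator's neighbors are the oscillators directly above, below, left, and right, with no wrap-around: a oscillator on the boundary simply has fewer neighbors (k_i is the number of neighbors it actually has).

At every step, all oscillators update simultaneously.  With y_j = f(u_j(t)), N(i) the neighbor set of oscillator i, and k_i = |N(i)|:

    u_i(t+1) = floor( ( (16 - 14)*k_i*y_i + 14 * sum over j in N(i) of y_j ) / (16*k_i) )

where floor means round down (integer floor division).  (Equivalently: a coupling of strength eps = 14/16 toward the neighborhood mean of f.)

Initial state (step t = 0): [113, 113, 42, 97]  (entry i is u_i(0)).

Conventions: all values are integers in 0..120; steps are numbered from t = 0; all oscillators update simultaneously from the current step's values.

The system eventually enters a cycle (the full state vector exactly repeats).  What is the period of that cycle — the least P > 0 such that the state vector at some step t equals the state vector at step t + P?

Simulating step by step:
t=0: [113, 113, 42, 97]
t=1: [72, 39, 42, 66]
t=2: [81, 52, 54, 78]
t=3: [64, 85, 70, 63]
t=4: [69, 40, 34, 69]
t=5: [70, 53, 51, 70]
t=6: [57, 45, 60, 57]
t=7: [54, 23, 14, 54]
t=8: [16, 7, 4, 16]
t=9: [89, 22, 21, 89]
t=10: [37, 99, 98, 37]
t=11: [23, 67, 66, 23]
t=12: [40, 33, 33, 40]
t=13: [64, 80, 80, 64]
t=14: [76, 40, 40, 76]
t=15: [81, 71, 71, 81]
t=16: [58, 81, 81, 58]
t=17: [76, 24, 24, 76]
t=18: [39, 65, 65, 39]
t=19: [42, 74, 74, 42]
t=20: [67, 85, 85, 67]
t=21: [90, 49, 49, 90]
t=22: [110, 111, 111, 110]
t=23: [53, 51, 51, 53]
t=24: [101, 15, 15, 101]
t=25: [10, 22, 22, 10]
t=26: [39, 103, 103, 39]
t=27: [36, 73, 73, 36]
t=28: [62, 69, 69, 62]
t=29: [46, 30, 30, 46]
t=30: [59, 95, 95, 59]
t=31: [7, 17, 17, 7]
t=32: [25, 93, 93, 25]
t=33: [4, 33, 33, 4]
t=34: [66, 91, 91, 66]
t=35: [105, 49, 49, 105]
t=36: [100, 45, 45, 100]
t=37: [88, 30, 30, 88]
t=38: [59, 99, 99, 59]
t=39: [18, 18, 18, 18]
t=40: [17, 17, 17, 17]
t=41: [14, 14, 14, 14]
t=42: [5, 5, 5, 5]
t=43: [99, 99, 99, 99]
t=44: [18, 18, 18, 18]

Answer: 5
Key observation: The state at step 39, [18, 18, 18, 18], reappears at step 44 — and no state repeats earlier — so the cycle the system enters has period 5.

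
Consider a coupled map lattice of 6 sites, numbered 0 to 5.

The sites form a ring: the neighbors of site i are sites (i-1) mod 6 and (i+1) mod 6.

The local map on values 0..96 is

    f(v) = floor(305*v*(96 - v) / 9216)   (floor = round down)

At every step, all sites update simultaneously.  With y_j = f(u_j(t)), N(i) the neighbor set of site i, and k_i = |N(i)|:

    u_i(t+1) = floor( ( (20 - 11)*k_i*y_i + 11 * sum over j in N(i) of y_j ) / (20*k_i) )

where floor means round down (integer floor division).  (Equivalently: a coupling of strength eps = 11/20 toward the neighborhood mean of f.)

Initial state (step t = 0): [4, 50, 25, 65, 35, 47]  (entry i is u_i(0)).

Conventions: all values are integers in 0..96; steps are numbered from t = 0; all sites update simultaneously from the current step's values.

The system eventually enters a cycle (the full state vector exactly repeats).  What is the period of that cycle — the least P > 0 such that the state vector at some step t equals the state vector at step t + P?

Simulating step by step:
t=0: [4, 50, 25, 65, 35, 47]
t=1: [47, 53, 65, 64, 70, 56]
t=2: [75, 72, 68, 64, 65, 70]
t=3: [55, 57, 62, 65, 64, 59]
t=4: [73, 72, 69, 67, 68, 71]
t=5: [56, 57, 60, 62, 61, 58]
t=6: [73, 72, 71, 69, 70, 72]
t=7: [56, 56, 58, 59, 59, 57]
t=8: [73, 73, 72, 72, 72, 73]
t=9: [55, 55, 56, 57, 56, 55]
t=10: [74, 74, 73, 73, 73, 74]
t=11: [53, 53, 54, 55, 54, 53]
t=12: [75, 75, 74, 74, 74, 75]
t=13: [52, 52, 52, 53, 52, 52]
t=14: [75, 75, 75, 75, 75, 75]
t=15: [52, 52, 52, 52, 52, 52]
t=16: [75, 75, 75, 75, 75, 75]

Answer: 2
Key observation: The state at step 14, [75, 75, 75, 75, 75, 75], reappears at step 16 — and no state repeats earlier — so the cycle the system enters has period 2.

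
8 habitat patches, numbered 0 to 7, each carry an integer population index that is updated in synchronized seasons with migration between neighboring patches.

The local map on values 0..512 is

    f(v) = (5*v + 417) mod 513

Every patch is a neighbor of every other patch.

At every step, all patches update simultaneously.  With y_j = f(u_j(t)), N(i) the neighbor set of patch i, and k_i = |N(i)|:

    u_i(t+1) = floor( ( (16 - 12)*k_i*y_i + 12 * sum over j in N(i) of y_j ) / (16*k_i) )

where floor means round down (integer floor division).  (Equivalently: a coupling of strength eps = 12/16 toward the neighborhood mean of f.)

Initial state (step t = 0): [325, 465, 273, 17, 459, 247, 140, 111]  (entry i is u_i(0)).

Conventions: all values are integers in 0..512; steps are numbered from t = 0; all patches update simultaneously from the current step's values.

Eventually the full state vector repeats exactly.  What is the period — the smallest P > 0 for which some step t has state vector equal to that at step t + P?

Simulating step by step:
t=0: [325, 465, 273, 17, 459, 247, 140, 111]
t=1: [311, 264, 274, 311, 260, 255, 252, 305]
t=2: [295, 262, 269, 295, 259, 255, 253, 291]
t=3: [256, 232, 237, 256, 230, 227, 226, 253]
t=4: [87, 70, 74, 87, 69, 67, 66, 85]
t=5: [290, 278, 280, 290, 277, 275, 275, 288]
t=6: [292, 283, 284, 292, 282, 281, 281, 290]
t=7: [310, 304, 304, 310, 303, 302, 302, 309]
t=8: [408, 404, 404, 408, 403, 403, 403, 408]
t=9: [392, 389, 389, 392, 389, 389, 389, 392]
t=10: [316, 314, 314, 316, 314, 314, 314, 316]
t=11: [452, 451, 451, 452, 451, 451, 451, 452]
t=12: [109, 108, 108, 109, 108, 108, 108, 109]
t=13: [446, 445, 445, 446, 445, 445, 445, 446]
t=14: [79, 78, 78, 79, 78, 78, 78, 79]
t=15: [296, 295, 295, 296, 295, 295, 295, 296]
t=16: [355, 354, 354, 355, 354, 354, 354, 355]
t=17: [137, 136, 136, 137, 136, 136, 136, 137]
t=18: [73, 72, 72, 73, 72, 72, 72, 73]
t=19: [266, 265, 265, 266, 265, 265, 265, 266]
t=20: [205, 204, 204, 205, 204, 204, 204, 205]
t=21: [413, 412, 412, 413, 412, 412, 412, 413]
t=22: [427, 426, 426, 427, 426, 426, 426, 427]
t=23: [497, 496, 496, 497, 496, 496, 496, 497]
t=24: [334, 333, 333, 334, 333, 333, 333, 334]
t=25: [32, 31, 31, 32, 31, 31, 31, 32]
t=26: [61, 60, 60, 61, 60, 60, 60, 61]
t=27: [206, 205, 205, 206, 205, 205, 205, 206]
t=28: [418, 417, 417, 418, 417, 417, 417, 418]
t=29: [452, 451, 451, 452, 451, 451, 451, 452]

Answer: 18
Key observation: The state at step 11, [452, 451, 451, 452, 451, 451, 451, 452], reappears at step 29 — and no state repeats earlier — so the cycle the system enters has period 18.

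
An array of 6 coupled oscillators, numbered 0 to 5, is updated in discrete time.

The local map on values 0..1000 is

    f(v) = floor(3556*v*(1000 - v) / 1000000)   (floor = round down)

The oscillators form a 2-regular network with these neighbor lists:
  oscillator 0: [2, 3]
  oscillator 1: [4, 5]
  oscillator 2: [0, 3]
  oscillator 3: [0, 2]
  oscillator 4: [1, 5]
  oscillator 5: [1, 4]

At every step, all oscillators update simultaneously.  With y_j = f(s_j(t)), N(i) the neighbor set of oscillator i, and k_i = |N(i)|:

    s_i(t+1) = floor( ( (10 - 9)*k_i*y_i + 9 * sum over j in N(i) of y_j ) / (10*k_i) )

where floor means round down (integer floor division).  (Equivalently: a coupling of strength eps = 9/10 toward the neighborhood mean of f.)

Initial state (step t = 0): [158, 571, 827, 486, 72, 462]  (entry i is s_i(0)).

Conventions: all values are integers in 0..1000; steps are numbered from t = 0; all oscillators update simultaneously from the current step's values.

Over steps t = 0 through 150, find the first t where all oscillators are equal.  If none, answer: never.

Simulating step by step:
t=0: [158, 571, 827, 486, 72, 462]  (not all equal)
t=1: [675, 591, 663, 530, 813, 586]  (not all equal)
t=2: [833, 716, 828, 796, 828, 715]  (not all equal)
t=3: [536, 625, 532, 507, 701, 625]  (not all equal)
t=4: [886, 793, 885, 884, 824, 793]  (not all equal)
t=5: [362, 552, 361, 360, 576, 552]  (not all equal)
t=6: [819, 874, 820, 820, 877, 874]  (not all equal)
t=7: [524, 387, 525, 525, 390, 387]  (not all equal)
t=8: [886, 843, 886, 886, 843, 843]  (not all equal)
t=9: [359, 470, 359, 359, 470, 470]  (not all equal)
t=10: [818, 885, 818, 818, 885, 885]  (not all equal)
t=11: [529, 361, 529, 529, 361, 361]  (not all equal)
t=12: [886, 820, 886, 886, 820, 820]  (not all equal)
t=13: [359, 524, 359, 359, 524, 524]  (not all equal)
t=14: [818, 886, 818, 818, 886, 886]  (not all equal)
t=15: [529, 359, 529, 529, 359, 359]  (not all equal)
t=16: [886, 818, 886, 886, 818, 818]  (not all equal)
t=17: [359, 529, 359, 359, 529, 529]  (not all equal)
t=18: [818, 886, 818, 818, 886, 886]  (not all equal)

Answer: never
Key observation: The state at step 14 reappears at step 18 — the system is in a cycle of period 4 from step 14 on.  No step 0..18 is synchronized, and the cycle repeats forever, so no step up to 150 (or ever) has all oscillators equal.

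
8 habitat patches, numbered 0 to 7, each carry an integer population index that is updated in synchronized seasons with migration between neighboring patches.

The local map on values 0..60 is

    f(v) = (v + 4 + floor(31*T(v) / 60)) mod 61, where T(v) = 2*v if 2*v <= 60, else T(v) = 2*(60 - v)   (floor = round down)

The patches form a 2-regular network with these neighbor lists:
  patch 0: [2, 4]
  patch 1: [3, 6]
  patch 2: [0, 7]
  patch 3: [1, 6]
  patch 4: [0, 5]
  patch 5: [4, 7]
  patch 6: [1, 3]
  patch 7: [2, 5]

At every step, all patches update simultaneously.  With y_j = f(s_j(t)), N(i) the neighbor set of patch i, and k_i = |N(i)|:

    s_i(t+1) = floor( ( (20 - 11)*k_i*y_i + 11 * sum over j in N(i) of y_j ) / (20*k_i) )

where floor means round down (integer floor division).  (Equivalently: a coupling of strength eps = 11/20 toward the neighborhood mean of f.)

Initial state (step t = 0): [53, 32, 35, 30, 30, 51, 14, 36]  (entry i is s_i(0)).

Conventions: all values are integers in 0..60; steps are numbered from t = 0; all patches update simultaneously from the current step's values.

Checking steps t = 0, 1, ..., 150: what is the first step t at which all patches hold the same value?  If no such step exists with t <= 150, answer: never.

Simulating step by step:
t=0: [53, 32, 35, 30, 30, 51, 14, 36]  (not all equal)
t=1: [3, 11, 3, 11, 3, 3, 16, 3]  (not all equal)
t=2: [10, 28, 10, 28, 10, 10, 30, 10]  (not all equal)
t=3: [24, 44, 24, 44, 24, 24, 34, 24]  (not all equal)
t=4: [52, 3, 52, 3, 52, 52, 3, 52]  (not all equal)
t=5: [3, 10, 3, 10, 3, 3, 10, 3]  (not all equal)
t=6: [10, 24, 10, 24, 10, 10, 24, 10]  (not all equal)
t=7: [24, 52, 24, 52, 24, 24, 52, 24]  (not all equal)
t=8: [52, 3, 52, 3, 52, 52, 3, 52]  (not all equal)

Answer: never
Key observation: The state at step 4 reappears at step 8 — the system is in a cycle of period 4 from step 4 on.  No step 0..8 is synchronized, and the cycle repeats forever, so no step up to 150 (or ever) has all patches equal.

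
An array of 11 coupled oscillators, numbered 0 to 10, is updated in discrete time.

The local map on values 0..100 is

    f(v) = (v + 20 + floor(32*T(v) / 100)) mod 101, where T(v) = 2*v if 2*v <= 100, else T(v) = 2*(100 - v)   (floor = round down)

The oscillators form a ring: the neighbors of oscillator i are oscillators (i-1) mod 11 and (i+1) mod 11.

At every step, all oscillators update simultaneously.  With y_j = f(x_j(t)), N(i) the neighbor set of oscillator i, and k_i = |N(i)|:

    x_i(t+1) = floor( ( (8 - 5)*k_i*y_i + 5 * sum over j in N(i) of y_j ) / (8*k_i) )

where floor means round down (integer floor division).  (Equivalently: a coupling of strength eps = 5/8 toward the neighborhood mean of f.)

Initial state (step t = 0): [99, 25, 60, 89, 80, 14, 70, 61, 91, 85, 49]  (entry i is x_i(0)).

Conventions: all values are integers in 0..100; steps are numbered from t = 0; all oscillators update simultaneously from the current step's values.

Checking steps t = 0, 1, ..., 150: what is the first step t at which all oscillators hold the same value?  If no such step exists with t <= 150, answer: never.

Simulating step by step:
t=0: [99, 25, 60, 89, 80, 14, 70, 61, 91, 85, 49]  (not all equal)
t=1: [57, 29, 25, 10, 21, 21, 17, 8, 10, 40, 47]  (not all equal)
t=2: [52, 45, 55, 49, 48, 51, 44, 38, 50, 73, 63]  (not all equal)
t=3: [31, 35, 61, 68, 68, 59, 60, 59, 28, 5, 5]  (not all equal)
t=4: [59, 52, 27, 6, 6, 4, 4, 23, 34, 39, 41]  (not all equal)
t=5: [29, 21, 33, 39, 28, 26, 35, 52, 71, 81, 59]  (not all equal)
t=6: [43, 64, 70, 74, 69, 67, 48, 26, 7, 8, 26]  (not all equal)
t=7: [55, 32, 7, 8, 7, 35, 58, 63, 41, 41, 61]  (not all equal)
t=8: [24, 37, 44, 31, 46, 39, 26, 30, 61, 61, 29]  (not all equal)
t=9: [68, 77, 81, 84, 83, 80, 70, 46, 24, 23, 44]  (not all equal)
t=10: [34, 9, 11, 12, 12, 10, 36, 56, 69, 68, 54]  (not all equal)
t=11: [39, 48, 37, 38, 38, 50, 41, 28, 5, 5, 26]  (not all equal)
t=12: [81, 87, 86, 81, 56, 53, 53, 60, 39, 38, 57]  (not all equal)
t=13: [9, 13, 13, 9, 5, 2, 2, 28, 58, 57, 30]  (not all equal)
t=14: [47, 38, 38, 34, 28, 24, 36, 32, 22, 23, 37]  (not all equal)
t=15: [87, 86, 79, 74, 66, 67, 70, 69, 61, 63, 78]  (not all equal)
t=16: [12, 12, 11, 8, 7, 7, 7, 6, 5, 6, 10]  (not all equal)
t=17: [38, 38, 36, 33, 31, 31, 30, 29, 28, 30, 34]  (not all equal)
t=18: [79, 81, 78, 74, 71, 69, 68, 67, 66, 69, 75]  (not all equal)
t=19: [11, 11, 10, 9, 8, 7, 7, 6, 6, 7, 9]  (not all equal)
t=20: [36, 37, 36, 34, 32, 31, 30, 29, 29, 31, 34]  (not all equal)
t=21: [78, 79, 78, 75, 72, 70, 68, 67, 67, 70, 74]  (not all equal)
t=22: [10, 11, 10, 9, 8, 7, 7, 7, 7, 8, 9]  (not all equal)
t=23: [36, 36, 36, 34, 32, 31, 31, 31, 31, 32, 34]  (not all equal)
t=24: [77, 79, 77, 75, 72, 70, 70, 70, 70, 72, 75]  (not all equal)
t=25: [10, 10, 10, 9, 8, 8, 8, 8, 8, 8, 9]  (not all equal)
t=26: [35, 36, 35, 34, 33, 33, 33, 33, 33, 33, 34]  (not all equal)
t=27: [77, 77, 77, 75, 74, 74, 74, 74, 74, 74, 75]  (not all equal)
t=28: [10, 10, 10, 9, 9, 9, 9, 9, 9, 9, 9]  (not all equal)
t=29: [35, 36, 35, 34, 34, 34, 34, 34, 34, 34, 34]  (not all equal)
t=30: [77, 77, 77, 75, 75, 75, 75, 75, 75, 75, 75]  (not all equal)
t=31: [10, 10, 10, 10, 10, 10, 10, 10, 10, 10, 10]  (all equal)

Answer: 31
Key observation: Synchronization is absorbing here: once all oscillators are equal they stay equal, and step 31 is the first all-equal step.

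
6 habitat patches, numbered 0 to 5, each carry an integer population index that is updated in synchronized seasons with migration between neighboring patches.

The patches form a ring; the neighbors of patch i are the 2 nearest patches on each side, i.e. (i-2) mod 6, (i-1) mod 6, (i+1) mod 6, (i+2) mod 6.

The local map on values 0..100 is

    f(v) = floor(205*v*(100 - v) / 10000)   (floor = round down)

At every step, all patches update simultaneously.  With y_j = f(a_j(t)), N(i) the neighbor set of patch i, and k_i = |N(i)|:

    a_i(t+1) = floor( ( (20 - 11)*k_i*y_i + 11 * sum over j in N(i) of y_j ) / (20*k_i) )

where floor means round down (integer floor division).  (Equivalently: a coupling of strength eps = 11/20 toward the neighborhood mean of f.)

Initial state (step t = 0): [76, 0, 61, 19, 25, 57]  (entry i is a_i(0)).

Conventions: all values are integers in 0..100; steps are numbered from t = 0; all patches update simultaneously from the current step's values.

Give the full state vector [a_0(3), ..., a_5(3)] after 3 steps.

Answer: [49, 49, 49, 49, 50, 49]

Derivation:
t=0: [76, 0, 61, 19, 25, 57]
t=1: [35, 22, 36, 32, 39, 37]
t=2: [45, 41, 44, 44, 46, 44]
t=3: [49, 49, 49, 49, 50, 49]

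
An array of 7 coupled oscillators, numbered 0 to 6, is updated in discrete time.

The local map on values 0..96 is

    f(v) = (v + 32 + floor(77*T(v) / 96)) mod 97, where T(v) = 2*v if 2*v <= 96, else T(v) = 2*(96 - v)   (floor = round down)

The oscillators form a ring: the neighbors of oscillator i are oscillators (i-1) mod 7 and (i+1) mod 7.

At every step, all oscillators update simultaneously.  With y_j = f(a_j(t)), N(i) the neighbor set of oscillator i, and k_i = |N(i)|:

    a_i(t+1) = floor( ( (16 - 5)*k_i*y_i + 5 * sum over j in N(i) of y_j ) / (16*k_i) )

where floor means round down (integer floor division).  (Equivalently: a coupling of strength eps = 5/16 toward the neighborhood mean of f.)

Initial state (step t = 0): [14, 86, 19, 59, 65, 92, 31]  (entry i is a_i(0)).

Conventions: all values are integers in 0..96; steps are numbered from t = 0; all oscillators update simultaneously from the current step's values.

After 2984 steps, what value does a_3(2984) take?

Answer: a_3(2984) = 55
Key observation: The state at step 8, [55, 55, 55, 55, 55, 55, 55], reappears at step 9: the system is in a cycle of period 1 from step 8 on.  Therefore the state at step 2984 equals the state at step 8 + ((2984 - 8) mod 1) = 8, which is [55, 55, 55, 55, 55, 55, 55].

Derivation:
t=0: [14, 86, 19, 59, 65, 92, 31]
t=1: [54, 48, 69, 56, 47, 32, 26]
t=2: [48, 57, 50, 54, 50, 21, 12]
t=3: [59, 55, 57, 56, 62, 78, 66]
t=4: [52, 54, 54, 54, 50, 43, 48]
t=5: [57, 56, 56, 56, 55, 50, 57]
t=6: [54, 54, 55, 55, 55, 56, 54]
t=7: [56, 55, 55, 55, 55, 55, 55]
t=8: [55, 55, 55, 55, 55, 55, 55]
t=9: [55, 55, 55, 55, 55, 55, 55]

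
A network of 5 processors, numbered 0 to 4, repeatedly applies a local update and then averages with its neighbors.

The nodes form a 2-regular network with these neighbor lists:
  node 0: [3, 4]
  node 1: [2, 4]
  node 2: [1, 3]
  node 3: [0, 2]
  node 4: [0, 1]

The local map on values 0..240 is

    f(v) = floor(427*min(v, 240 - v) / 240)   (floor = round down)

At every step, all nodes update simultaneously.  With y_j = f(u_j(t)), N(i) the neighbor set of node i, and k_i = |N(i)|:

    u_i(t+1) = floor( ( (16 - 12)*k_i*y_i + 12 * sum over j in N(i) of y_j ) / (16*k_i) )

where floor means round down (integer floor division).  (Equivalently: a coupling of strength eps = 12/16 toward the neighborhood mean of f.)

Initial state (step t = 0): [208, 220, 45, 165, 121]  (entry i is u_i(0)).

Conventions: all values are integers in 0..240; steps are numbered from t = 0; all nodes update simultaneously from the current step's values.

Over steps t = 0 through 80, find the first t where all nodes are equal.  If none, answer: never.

Simulating step by step:
t=0: [208, 220, 45, 165, 121]  (not all equal)
t=1: [143, 117, 83, 84, 86]  (not all equal)
t=2: [156, 164, 170, 156, 180]  (not all equal)
t=3: [132, 120, 137, 139, 133]  (not all equal)
t=4: [186, 193, 192, 185, 199]  (not all equal)
t=5: [87, 79, 88, 92, 85]  (not all equal)
t=6: [156, 150, 152, 157, 148]  (not all equal)
t=7: [153, 159, 154, 151, 156]  (not all equal)
t=8: [153, 149, 151, 154, 149]  (not all equal)
t=9: [156, 159, 157, 155, 158]  (not all equal)
t=10: [148, 145, 147, 148, 146]  (not all equal)
t=11: [164, 166, 165, 163, 166]  (not all equal)
t=12: [133, 131, 133, 134, 132]  (not all equal)
t=13: [190, 191, 190, 189, 191]  (not all equal)
t=14: [88, 87, 88, 88, 87]  (not all equal)
t=15: [155, 154, 155, 156, 154]  (not all equal)
t=16: [151, 152, 151, 150, 152]  (not all equal)
t=17: [158, 156, 158, 158, 156]  (not all equal)
t=18: [146, 147, 146, 145, 147]  (not all equal)
t=19: [167, 165, 167, 167, 165]  (not all equal)
t=20: [130, 131, 130, 129, 131]  (not all equal)
t=21: [195, 193, 195, 195, 193]  (not all equal)
t=22: [81, 81, 81, 80, 81]  (not all equal)
t=23: [143, 144, 143, 143, 144]  (not all equal)
t=24: [171, 170, 171, 172, 170]  (not all equal)
t=25: [122, 123, 122, 121, 123]  (not all equal)
t=26: [209, 208, 209, 209, 208]  (not all equal)
t=27: [55, 55, 55, 55, 55]  (all equal)

Answer: 27
Key observation: Synchronization is absorbing here: once all nodes are equal they stay equal, and step 27 is the first all-equal step.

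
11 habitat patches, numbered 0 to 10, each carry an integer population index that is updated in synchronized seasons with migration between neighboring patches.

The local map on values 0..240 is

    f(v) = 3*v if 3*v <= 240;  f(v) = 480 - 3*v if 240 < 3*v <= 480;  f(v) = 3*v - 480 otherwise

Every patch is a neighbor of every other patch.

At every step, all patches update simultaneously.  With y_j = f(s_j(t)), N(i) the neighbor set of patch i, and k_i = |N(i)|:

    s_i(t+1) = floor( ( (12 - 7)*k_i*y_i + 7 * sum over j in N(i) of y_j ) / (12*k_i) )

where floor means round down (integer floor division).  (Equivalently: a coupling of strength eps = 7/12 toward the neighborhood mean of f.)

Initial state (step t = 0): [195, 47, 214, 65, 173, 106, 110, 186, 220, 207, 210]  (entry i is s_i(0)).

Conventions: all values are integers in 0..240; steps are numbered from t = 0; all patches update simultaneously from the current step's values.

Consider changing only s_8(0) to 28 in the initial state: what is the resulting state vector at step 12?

Answer: [112, 131, 116, 126, 108, 116, 127, 118, 116, 131, 127]
Key observation: This trace re-runs the system from the modified initial state.

Derivation:
t=0: [195, 47, 214, 65, 173, 106, 110, 186, 28, 207, 210]
t=1: [119, 132, 140, 151, 96, 140, 135, 110, 112, 132, 135]
t=2: [106, 92, 84, 72, 131, 84, 89, 116, 114, 92, 89]
t=3: [176, 191, 199, 195, 149, 199, 194, 165, 167, 191, 194]
t=4: [66, 82, 91, 86, 61, 91, 85, 54, 56, 82, 85]
t=5: [203, 215, 206, 211, 197, 206, 212, 190, 192, 215, 212]
t=6: [133, 146, 136, 142, 127, 136, 143, 119, 121, 146, 143]
t=7: [75, 61, 72, 66, 82, 72, 65, 90, 88, 61, 65]
t=8: [213, 198, 209, 203, 216, 209, 202, 207, 209, 198, 202]
t=9: [145, 129, 141, 134, 148, 141, 133, 139, 141, 129, 133]
t=10: [59, 76, 63, 71, 56, 63, 72, 65, 63, 76, 72]
t=11: [192, 210, 196, 205, 189, 196, 206, 198, 196, 210, 206]
t=12: [112, 131, 116, 126, 108, 116, 127, 118, 116, 131, 127]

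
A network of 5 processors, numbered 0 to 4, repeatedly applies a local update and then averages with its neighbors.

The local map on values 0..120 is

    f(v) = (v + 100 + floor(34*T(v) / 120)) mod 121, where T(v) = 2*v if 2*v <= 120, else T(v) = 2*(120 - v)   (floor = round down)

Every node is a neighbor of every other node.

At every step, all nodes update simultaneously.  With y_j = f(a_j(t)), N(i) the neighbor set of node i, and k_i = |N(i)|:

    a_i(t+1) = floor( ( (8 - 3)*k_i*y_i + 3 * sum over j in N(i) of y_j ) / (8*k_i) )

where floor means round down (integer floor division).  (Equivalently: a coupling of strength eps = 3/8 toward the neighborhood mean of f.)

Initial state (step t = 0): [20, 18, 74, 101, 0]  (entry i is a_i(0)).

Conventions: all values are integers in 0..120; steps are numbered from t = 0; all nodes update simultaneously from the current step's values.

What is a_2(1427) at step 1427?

Simulating step by step:
t=0: [20, 18, 74, 101, 0]
t=1: [32, 30, 68, 74, 79]
t=2: [42, 41, 67, 69, 70]
t=3: [53, 52, 70, 70, 70]
t=4: [66, 64, 74, 74, 74]
t=5: [76, 75, 78, 78, 78]
t=6: [79, 79, 79, 79, 79]
t=7: [81, 81, 81, 81, 81]
t=8: [82, 82, 82, 82, 82]
t=9: [82, 82, 82, 82, 82]

Answer: a_2(1427) = 82
Key observation: The state at step 8, [82, 82, 82, 82, 82], reappears at step 9: the system is in a cycle of period 1 from step 8 on.  Therefore the state at step 1427 equals the state at step 8 + ((1427 - 8) mod 1) = 8, which is [82, 82, 82, 82, 82].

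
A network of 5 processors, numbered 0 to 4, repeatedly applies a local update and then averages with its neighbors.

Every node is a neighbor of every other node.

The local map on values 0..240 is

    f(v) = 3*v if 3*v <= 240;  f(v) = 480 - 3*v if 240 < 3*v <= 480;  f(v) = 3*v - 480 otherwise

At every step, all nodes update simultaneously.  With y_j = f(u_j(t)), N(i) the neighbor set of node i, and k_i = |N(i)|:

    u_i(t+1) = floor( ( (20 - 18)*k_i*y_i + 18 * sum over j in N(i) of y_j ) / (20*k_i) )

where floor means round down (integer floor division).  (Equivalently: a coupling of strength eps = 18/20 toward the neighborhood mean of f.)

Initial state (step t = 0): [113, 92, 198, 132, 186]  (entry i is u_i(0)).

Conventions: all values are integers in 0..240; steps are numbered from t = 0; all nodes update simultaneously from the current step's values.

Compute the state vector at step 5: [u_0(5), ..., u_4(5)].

Answer: [41, 41, 40, 40, 40]

Derivation:
t=0: [113, 92, 198, 132, 186]
t=1: [122, 114, 125, 129, 129]
t=2: [107, 104, 109, 110, 110]
t=3: [155, 154, 156, 156, 156]
t=4: [13, 13, 14, 14, 14]
t=5: [41, 41, 40, 40, 40]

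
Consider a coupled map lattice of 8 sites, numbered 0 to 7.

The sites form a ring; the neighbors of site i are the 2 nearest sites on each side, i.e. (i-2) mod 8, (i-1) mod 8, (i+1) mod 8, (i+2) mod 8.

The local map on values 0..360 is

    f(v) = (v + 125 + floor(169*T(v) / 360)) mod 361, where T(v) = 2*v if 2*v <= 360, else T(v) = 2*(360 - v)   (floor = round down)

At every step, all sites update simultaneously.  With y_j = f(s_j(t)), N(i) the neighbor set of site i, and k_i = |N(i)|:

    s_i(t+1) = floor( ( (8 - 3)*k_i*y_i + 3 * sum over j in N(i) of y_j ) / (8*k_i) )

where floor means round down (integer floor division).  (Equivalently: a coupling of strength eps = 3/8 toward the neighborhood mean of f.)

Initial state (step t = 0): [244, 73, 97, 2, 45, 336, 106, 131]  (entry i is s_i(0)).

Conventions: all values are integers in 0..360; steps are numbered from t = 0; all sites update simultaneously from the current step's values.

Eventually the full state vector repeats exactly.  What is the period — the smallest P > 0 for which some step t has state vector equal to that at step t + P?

Simulating step by step:
t=0: [244, 73, 97, 2, 45, 336, 106, 131]
t=1: [159, 220, 263, 165, 216, 140, 250, 88]
t=2: [105, 125, 109, 87, 104, 79, 121, 216]
t=3: [281, 104, 299, 271, 322, 276, 322, 162]
t=4: [134, 244, 139, 137, 120, 114, 116, 112]
t=5: [93, 112, 69, 98, 294, 317, 318, 291]
t=6: [269, 307, 262, 275, 150, 138, 137, 157]
t=7: [105, 114, 112, 104, 61, 44, 43, 70]
t=8: [313, 334, 330, 310, 253, 228, 227, 264]
t=9: [120, 121, 121, 119, 117, 115, 116, 118]
t=10: [356, 357, 357, 354, 351, 348, 350, 353]
t=11: [123, 123, 123, 123, 123, 123, 123, 123]
t=12: [2, 2, 2, 2, 2, 2, 2, 2]
t=13: [128, 128, 128, 128, 128, 128, 128, 128]
t=14: [12, 12, 12, 12, 12, 12, 12, 12]
t=15: [148, 148, 148, 148, 148, 148, 148, 148]
t=16: [50, 50, 50, 50, 50, 50, 50, 50]
t=17: [221, 221, 221, 221, 221, 221, 221, 221]
t=18: [115, 115, 115, 115, 115, 115, 115, 115]
t=19: [347, 347, 347, 347, 347, 347, 347, 347]
t=20: [123, 123, 123, 123, 123, 123, 123, 123]

Answer: 9
Key observation: The state at step 11, [123, 123, 123, 123, 123, 123, 123, 123], reappears at step 20 — and no state repeats earlier — so the cycle the system enters has period 9.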